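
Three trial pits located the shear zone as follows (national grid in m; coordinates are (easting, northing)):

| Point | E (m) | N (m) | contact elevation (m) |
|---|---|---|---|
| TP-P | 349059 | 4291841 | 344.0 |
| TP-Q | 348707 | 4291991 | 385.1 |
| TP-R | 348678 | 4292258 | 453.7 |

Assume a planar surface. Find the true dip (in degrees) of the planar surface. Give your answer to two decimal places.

14.37°

Two edge vectors: TP-P→TP-Q = (-352, 150, 41.1), TP-P→TP-R = (-381, 417, 109.7).
Normal n = (TP-P→TP-Q) × (TP-P→TP-R) = (-683.7, 22955.3, -89634).
So ∂z/∂E = −n_x/n_z = −0.00763 and ∂z/∂N = −n_y/n_z = 0.25610.
Gradient magnitude |∇z| = √(a² + b²) = √(0.00006 + 0.06559) = 0.25621.
True dip = arctan(0.25621) = 14.37°, dipping toward S (azimuth ≈ 178°).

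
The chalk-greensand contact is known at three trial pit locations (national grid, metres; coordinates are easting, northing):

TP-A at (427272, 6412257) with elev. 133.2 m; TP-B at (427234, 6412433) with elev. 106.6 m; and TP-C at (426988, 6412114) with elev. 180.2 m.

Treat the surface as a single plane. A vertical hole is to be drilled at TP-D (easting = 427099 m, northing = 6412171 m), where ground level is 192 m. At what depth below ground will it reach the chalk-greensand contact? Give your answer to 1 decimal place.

Let the plane be z = a·easting + b·northing + c.
TP-B−TP-A: −38a + 176b = −26.6;  TP-C−TP-A: −284a − 143b = 47.
Solving gives a = −0.080627233, b = −0.168544516.
Then c = 133.2 − a·427272 − b·6412257 = 1115333.71.
At (427099, 6412171): z_contact = −34435.81 − 1080736.26 + 1115333.71 = 161.64 m.
Depth below ground = 192 − 161.64 = 30.4 m.

30.4 m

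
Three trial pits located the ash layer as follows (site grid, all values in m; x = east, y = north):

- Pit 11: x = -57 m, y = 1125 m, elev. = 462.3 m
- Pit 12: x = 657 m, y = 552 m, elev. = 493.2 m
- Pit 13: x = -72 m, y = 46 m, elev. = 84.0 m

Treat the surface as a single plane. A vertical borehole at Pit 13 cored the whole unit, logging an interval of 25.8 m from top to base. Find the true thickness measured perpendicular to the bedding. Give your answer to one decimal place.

Let the plane be z = a·x + b·y + c.
Pit 12−Pit 11: 714a − 573b = 30.9;  Pit 13−Pit 11: −15a − 1079b = −378.3.
Solving gives a = 0.32106, b = 0.34614.
|∇z| = √(a²+b²) = 0.47211, so dip δ = arctan(0.47211) = 25.27°.
True thickness = vertical thickness × cos δ = 25.8 × cos 25.27° = 23.3 m.

23.3 m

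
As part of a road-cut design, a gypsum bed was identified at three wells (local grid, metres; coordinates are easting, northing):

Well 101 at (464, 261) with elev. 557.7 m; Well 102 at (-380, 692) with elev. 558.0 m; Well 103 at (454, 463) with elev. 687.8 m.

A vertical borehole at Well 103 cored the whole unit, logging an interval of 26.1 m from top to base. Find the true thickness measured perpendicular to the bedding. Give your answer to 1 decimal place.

Two edge vectors: Well 101→Well 102 = (-844, 431, 0.3), Well 101→Well 103 = (-10, 202, 130.1).
Normal n = (Well 101→Well 102) × (Well 101→Well 103) = (56012.5, 109801.4, -166178).
So ∂z/∂easting = −n_x/n_z = 0.33706 and ∂z/∂northing = −n_y/n_z = 0.66075.
|∇z| = √(a²+b²) = 0.74175, so dip δ = arctan(0.74175) = 36.57°.
True thickness = vertical thickness × cos δ = 26.1 × cos 36.57° = 21.0 m.

21.0 m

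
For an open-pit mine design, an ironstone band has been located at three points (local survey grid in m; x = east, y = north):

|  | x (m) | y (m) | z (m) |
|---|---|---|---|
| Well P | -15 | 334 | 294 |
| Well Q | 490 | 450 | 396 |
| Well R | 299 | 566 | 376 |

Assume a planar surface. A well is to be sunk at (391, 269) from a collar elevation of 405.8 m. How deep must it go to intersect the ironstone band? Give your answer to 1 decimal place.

Let the plane be z = a·x + b·y + c.
Well Q−Well P: 505a + 116b = 102;  Well R−Well P: 314a + 232b = 82.
Solving gives a = 0.17529, b = 0.11621.
Then c = 294 − a·-15 − b·334 = 257.82.
At (391, 269): z_contact = 68.54 + 31.26 + 257.82 = 357.61 m.
Depth below ground = 405.8 − 357.61 = 48.2 m.

48.2 m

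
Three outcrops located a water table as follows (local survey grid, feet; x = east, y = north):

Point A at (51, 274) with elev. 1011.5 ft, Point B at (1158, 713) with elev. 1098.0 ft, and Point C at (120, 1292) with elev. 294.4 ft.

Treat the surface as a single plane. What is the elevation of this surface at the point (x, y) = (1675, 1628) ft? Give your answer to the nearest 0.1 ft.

620.6 ft

Two edge vectors: Point A→Point B = (1107, 439, 86.5), Point A→Point C = (69, 1018, -717.1).
Normal n = (Point A→Point B) × (Point A→Point C) = (-402863.9, 799798.2, 1096635).
So ∂z/∂x = −n_x/n_z = 0.367364 and ∂z/∂y = −n_y/n_z = −0.729320.
Intercept c from Point A: 1011.5 − 18.74 + 199.83 = 1192.60.
At (1675, 1628): z = 615.3 − 1187.3 + 1192.60 = 620.6 ft.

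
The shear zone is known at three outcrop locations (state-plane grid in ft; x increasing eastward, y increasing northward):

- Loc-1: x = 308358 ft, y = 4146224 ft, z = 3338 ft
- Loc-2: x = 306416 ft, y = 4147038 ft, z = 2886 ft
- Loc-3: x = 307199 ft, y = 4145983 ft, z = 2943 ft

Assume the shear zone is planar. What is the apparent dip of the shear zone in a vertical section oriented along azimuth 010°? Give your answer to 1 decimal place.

12.6°

Two edge vectors: Loc-1→Loc-2 = (-1942, 814, -452), Loc-1→Loc-3 = (-1159, -241, -395).
Normal n = (Loc-1→Loc-2) × (Loc-1→Loc-3) = (-430462, -243222, 1411448).
So ∂z/∂x = −n_x/n_z = 0.30498 and ∂z/∂y = −n_y/n_z = 0.17232.
Unit vector along 010° is (sin 10°, cos 10°) = (0.1736, 0.9848).
Slope in that direction = a·(0.1736) + b·(0.9848) = 0.22266.
Apparent dip = arctan|0.22266| = 12.6° (true dip is 19.3°, so apparent ≤ true as expected).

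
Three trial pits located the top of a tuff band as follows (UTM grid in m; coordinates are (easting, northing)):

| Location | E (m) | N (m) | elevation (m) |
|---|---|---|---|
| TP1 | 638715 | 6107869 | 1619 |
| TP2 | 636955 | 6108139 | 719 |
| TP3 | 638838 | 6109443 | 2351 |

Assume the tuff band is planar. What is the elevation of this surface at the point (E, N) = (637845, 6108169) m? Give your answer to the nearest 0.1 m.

Let the plane be z = a·E + b·N + c.
TP2−TP1: −1760a + 270b = −900;  TP3−TP1: 123a + 1574b = 732.
Solving gives a = 0.575804812, b = 0.420060996.
Then c = 1619 − a·638715 − b·6107869 = −2931833.71.
At (637845, 6108169): z = 367274.2 + 2565803.6 − 2931833.71 = 1244.1 m.

1244.1 m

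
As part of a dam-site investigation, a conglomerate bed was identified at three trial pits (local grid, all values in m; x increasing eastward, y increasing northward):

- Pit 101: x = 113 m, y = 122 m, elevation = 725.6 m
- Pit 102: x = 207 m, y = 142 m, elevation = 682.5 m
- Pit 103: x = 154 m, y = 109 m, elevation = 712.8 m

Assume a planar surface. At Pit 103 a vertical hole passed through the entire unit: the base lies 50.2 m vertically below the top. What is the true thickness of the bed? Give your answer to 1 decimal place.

Two edge vectors: Pit 101→Pit 102 = (94, 20, -43.1), Pit 101→Pit 103 = (41, -13, -12.8).
Normal n = (Pit 101→Pit 102) × (Pit 101→Pit 103) = (-816.3, -563.9, -2042).
So ∂z/∂x = −n_x/n_z = −0.39976 and ∂z/∂y = −n_y/n_z = −0.27615.
|∇z| = √(a²+b²) = 0.48586, so dip δ = arctan(0.48586) = 25.91°.
True thickness = vertical thickness × cos δ = 50.2 × cos 25.91° = 45.2 m.

45.2 m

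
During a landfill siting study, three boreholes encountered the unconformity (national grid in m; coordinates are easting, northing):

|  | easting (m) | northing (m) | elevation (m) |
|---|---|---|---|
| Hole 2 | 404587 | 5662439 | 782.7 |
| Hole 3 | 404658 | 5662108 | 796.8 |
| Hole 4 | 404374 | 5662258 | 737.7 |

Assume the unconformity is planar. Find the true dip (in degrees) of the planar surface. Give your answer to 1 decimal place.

Two edge vectors: Hole 2→Hole 3 = (71, -331, 14.1), Hole 2→Hole 4 = (-213, -181, -45).
Normal n = (Hole 2→Hole 3) × (Hole 2→Hole 4) = (17447.1, 191.7, -83354).
So ∂z/∂easting = −n_x/n_z = 0.20931 and ∂z/∂northing = −n_y/n_z = 0.00230.
Gradient magnitude |∇z| = √(a² + b²) = √(0.04381 + 0.00001) = 0.20933.
True dip = arctan(0.20933) = 11.8°, dipping toward W (azimuth ≈ 269°).

11.8°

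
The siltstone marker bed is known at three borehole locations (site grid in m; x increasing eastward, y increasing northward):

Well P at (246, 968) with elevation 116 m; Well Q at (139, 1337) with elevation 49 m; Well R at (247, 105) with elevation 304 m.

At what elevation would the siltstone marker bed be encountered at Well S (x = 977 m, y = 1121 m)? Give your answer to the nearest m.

-9 m

Let the plane be z = a·x + b·y + c.
Well Q−Well P: −107a + 369b = −67;  Well R−Well P: 1a − 863b = 188.
Solving gives a = −0.12559, b = −0.21799.
Then c = 116 − a·246 − b·968 = 357.91.
At (977, 1121): z = −122.7 − 244.4 + 357.91 = -9.2 m.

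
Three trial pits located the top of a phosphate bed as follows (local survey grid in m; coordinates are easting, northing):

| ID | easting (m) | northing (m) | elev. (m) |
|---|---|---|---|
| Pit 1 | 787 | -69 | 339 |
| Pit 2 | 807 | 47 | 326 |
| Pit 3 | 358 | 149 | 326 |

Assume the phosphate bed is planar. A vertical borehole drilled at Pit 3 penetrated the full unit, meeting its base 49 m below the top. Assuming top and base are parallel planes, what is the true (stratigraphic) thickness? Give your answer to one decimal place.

Two edge vectors: Pit 1→Pit 2 = (20, 116, -13), Pit 1→Pit 3 = (-429, 218, -13).
Normal n = (Pit 1→Pit 2) × (Pit 1→Pit 3) = (1326, 5837, 54124).
So ∂z/∂easting = −n_x/n_z = −0.02450 and ∂z/∂northing = −n_y/n_z = −0.10784.
|∇z| = √(a²+b²) = 0.11059, so dip δ = arctan(0.11059) = 6.31°.
True thickness = vertical thickness × cos δ = 49 × cos 6.31° = 48.7 m.

48.7 m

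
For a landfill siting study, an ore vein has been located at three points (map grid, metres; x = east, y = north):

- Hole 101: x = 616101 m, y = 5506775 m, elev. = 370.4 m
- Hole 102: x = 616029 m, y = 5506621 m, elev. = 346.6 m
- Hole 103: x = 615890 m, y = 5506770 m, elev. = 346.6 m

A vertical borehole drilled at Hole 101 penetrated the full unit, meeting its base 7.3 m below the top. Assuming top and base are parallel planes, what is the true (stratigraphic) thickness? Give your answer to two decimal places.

7.22 m

Let the plane be z = a·x + b·y + c.
Hole 102−Hole 101: −72a − 154b = −23.8;  Hole 103−Hole 101: −211a − 5b = −23.8.
Solving gives a = 0.11036, b = 0.10295.
|∇z| = √(a²+b²) = 0.15092, so dip δ = arctan(0.15092) = 8.58°.
True thickness = vertical thickness × cos δ = 7.3 × cos 8.58° = 7.22 m.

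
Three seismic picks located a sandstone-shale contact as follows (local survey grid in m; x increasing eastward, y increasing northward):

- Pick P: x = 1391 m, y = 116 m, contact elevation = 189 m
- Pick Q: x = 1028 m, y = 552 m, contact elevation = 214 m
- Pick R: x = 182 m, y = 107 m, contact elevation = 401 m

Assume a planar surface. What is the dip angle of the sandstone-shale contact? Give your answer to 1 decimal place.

11.1°

Two edge vectors: Pick P→Pick Q = (-363, 436, 25), Pick P→Pick R = (-1209, -9, 212).
Normal n = (Pick P→Pick Q) × (Pick P→Pick R) = (92657, 46731, 530391).
So ∂z/∂x = −n_x/n_z = −0.17470 and ∂z/∂y = −n_y/n_z = −0.08811.
Gradient magnitude |∇z| = √(a² + b²) = √(0.03052 + 0.00776) = 0.19566.
True dip = arctan(0.19566) = 11.1°, dipping toward ENE (azimuth ≈ 063°).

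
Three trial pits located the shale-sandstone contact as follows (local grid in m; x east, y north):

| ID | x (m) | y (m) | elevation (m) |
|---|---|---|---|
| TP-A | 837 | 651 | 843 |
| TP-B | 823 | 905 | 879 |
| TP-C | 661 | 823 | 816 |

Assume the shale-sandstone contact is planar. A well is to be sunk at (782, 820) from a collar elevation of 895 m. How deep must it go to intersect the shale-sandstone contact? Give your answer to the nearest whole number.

42 m

Let the plane be z = a·x + b·y + c.
TP-B−TP-A: −14a + 254b = 36;  TP-C−TP-A: −176a + 172b = −27.
Solving gives a = 0.30854, b = 0.15874.
Then c = 843 − a·837 − b·651 = 481.41.
At (782, 820): z_contact = 241.3 + 130.2 + 481.41 = 852.9 m.
Depth below ground = 895 − 852.9 = 42 m.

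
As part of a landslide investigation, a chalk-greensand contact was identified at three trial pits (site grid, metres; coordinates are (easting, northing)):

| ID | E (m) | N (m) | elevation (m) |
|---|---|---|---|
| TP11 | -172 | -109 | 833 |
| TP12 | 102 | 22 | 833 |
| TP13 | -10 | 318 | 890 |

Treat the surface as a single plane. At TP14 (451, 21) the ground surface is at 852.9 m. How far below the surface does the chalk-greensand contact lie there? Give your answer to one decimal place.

Let the plane be z = a·E + b·N + c.
TP12−TP11: 274a + 131b = 0;  TP13−TP11: 162a + 427b = 57.
Solving gives a = −0.07796, b = 0.16307.
Then c = 833 − a·-172 − b·-109 = 837.36.
At (451, 21): z_contact = −35.16 + 3.42 + 837.36 = 805.63 m.
Depth below ground = 852.9 − 805.63 = 47.3 m.

47.3 m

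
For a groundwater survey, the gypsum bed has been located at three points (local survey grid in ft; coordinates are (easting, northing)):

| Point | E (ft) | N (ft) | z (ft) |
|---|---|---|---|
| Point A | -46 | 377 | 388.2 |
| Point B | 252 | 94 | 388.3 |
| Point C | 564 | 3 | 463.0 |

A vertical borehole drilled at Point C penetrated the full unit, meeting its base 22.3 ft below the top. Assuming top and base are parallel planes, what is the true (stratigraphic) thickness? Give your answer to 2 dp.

Two edge vectors: Point A→Point B = (298, -283, 0.1), Point A→Point C = (610, -374, 74.8).
Normal n = (Point A→Point B) × (Point A→Point C) = (-21131, -22229.4, 61178).
So ∂z/∂E = −n_x/n_z = 0.34540 and ∂z/∂N = −n_y/n_z = 0.36336.
|∇z| = √(a²+b²) = 0.50133, so dip δ = arctan(0.50133) = 26.63°.
True thickness = vertical thickness × cos δ = 22.3 × cos 26.63° = 19.94 ft.

19.94 ft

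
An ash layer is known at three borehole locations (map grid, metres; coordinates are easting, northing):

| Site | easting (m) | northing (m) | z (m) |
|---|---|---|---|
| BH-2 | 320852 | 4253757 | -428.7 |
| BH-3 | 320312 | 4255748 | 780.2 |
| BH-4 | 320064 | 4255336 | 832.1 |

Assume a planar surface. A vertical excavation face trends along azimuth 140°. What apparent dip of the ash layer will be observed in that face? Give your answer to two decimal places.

Let the plane be z = a·easting + b·northing + c.
BH-3−BH-2: −540a + 1991b = 1208.9;  BH-4−BH-2: −788a + 1579b = 1260.8.
Solving gives a = −0.83965, b = 0.37945.
Unit vector along 140° is (sin 140°, cos 140°) = (0.6428, -0.7660).
Slope in that direction = a·(0.6428) + b·(-0.7660) = −0.83039.
Apparent dip = arctan|0.83039| = 39.71° (true dip is 42.7°, so apparent ≤ true as expected).

39.71°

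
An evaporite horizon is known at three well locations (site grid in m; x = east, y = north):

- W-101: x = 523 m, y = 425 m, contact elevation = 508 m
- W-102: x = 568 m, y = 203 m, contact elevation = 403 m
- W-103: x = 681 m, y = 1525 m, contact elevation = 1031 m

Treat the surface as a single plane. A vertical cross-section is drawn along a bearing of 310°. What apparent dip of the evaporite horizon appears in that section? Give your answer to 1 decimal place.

Let the plane be z = a·x + b·y + c.
W-102−W-101: 45a − 222b = −105;  W-103−W-101: 158a + 1100b = 523.
Solving gives a = 0.00717, b = 0.47443.
Unit vector along 310° is (sin 310°, cos 310°) = (-0.7660, 0.6428).
Slope in that direction = a·(-0.7660) + b·(0.6428) = 0.29947.
Apparent dip = arctan|0.29947| = 16.7° (true dip is 25.4°, so apparent ≤ true as expected).

16.7°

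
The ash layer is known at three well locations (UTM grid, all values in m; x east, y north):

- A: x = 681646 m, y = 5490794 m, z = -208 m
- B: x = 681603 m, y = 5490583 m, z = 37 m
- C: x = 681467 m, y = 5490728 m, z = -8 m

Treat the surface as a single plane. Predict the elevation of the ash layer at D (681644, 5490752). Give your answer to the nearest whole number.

-164 m

Let the plane be z = a·x + b·y + c.
B−A: −43a − 211b = 245;  C−A: −179a − 66b = 200.
Solving gives a = −0.74518336, b = −1.00927543.
Then c = -208 − a·681646 − b·5490794 = 6049466.73.
At (681644, 5490752): z = −507949.8 − 5541681.1 + 6049466.73 = -164.1 m.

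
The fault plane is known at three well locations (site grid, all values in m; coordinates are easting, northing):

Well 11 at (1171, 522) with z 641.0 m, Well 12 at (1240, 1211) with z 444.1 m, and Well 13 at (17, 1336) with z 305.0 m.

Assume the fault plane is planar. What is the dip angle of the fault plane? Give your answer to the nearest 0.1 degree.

Let the plane be z = a·easting + b·northing + c.
Well 12−Well 11: 69a + 689b = −196.9;  Well 13−Well 11: −1154a + 814b = −336.
Solving gives a = 0.08367, b = −0.29416.
Gradient magnitude |∇z| = √(a² + b²) = √(0.00700 + 0.08653) = 0.30582.
True dip = arctan(0.30582) = 17.0°, dipping toward NNW (azimuth ≈ 344°).

17.0°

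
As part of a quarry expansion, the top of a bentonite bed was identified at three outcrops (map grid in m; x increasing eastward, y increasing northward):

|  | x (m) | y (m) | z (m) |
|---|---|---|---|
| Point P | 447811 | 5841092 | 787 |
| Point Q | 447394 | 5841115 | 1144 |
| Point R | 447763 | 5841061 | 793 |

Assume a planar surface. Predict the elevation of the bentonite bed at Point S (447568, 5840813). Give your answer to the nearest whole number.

690 m

Let the plane be z = a·x + b·y + c.
Point Q−Point P: −417a + 23b = 357;  Point R−Point P: −48a − 31b = 6.
Solving gives a = −0.79858884, b = 1.04297627.
Then c = 787 − a·447811 − b·5841092 = −5733716.46.
At (447568, 5840813): z = −357422.8 + 6091829.3 − 5733716.46 = 690.1 m.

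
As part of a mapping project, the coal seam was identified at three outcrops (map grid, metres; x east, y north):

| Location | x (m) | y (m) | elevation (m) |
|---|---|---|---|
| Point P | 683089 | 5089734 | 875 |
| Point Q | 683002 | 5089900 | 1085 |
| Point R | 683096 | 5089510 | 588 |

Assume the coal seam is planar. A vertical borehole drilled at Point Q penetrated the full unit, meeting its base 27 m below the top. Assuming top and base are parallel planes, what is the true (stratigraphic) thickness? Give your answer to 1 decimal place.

Let the plane be z = a·x + b·y + c.
Point Q−Point P: −87a + 166b = 210;  Point R−Point P: 7a − 224b = −287.
Solving gives a = 0.03285, b = 1.28228.
|∇z| = √(a²+b²) = 1.28270, so dip δ = arctan(1.28270) = 52.06°.
True thickness = vertical thickness × cos δ = 27 × cos 52.06° = 16.6 m.

16.6 m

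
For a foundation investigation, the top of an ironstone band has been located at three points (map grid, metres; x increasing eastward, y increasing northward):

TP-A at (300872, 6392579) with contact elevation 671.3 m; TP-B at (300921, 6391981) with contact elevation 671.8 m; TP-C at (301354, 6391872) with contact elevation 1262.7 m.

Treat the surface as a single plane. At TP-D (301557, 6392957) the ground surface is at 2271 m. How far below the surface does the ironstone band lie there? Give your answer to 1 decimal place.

Two edge vectors: TP-A→TP-B = (49, -598, 0.5), TP-A→TP-C = (482, -707, 591.4).
Normal n = (TP-A→TP-B) × (TP-A→TP-C) = (-353303.7, -28737.6, 253593).
So ∂z/∂x = −n_x/n_z = 1.393191847 and ∂z/∂y = −n_y/n_z = 0.113321740.
Intercept c from TP-A: 671.3 − 419172.42 − 724418.18 = −1142919.29.
At (301557, 6392957): z_contact = 420126.75 + 724461.01 − 1142919.29 = 1668.47 m.
Depth below ground = 2271 − 1668.47 = 602.5 m.

602.5 m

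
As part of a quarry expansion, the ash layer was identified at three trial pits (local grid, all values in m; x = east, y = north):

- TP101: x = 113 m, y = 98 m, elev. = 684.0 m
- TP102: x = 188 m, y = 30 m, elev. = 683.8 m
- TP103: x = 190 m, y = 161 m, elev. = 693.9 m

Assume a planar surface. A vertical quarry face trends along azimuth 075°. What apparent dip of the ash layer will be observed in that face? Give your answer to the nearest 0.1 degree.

4.8°

Let the plane be z = a·x + b·y + c.
TP102−TP101: 75a − 68b = −0.2;  TP103−TP101: 77a + 63b = 9.9.
Solving gives a = 0.06632, b = 0.07609.
Unit vector along 075° is (sin 75°, cos 75°) = (0.9659, 0.2588).
Slope in that direction = a·(0.9659) + b·(0.2588) = 0.08375.
Apparent dip = arctan|0.08375| = 4.8° (true dip is 5.8°, so apparent ≤ true as expected).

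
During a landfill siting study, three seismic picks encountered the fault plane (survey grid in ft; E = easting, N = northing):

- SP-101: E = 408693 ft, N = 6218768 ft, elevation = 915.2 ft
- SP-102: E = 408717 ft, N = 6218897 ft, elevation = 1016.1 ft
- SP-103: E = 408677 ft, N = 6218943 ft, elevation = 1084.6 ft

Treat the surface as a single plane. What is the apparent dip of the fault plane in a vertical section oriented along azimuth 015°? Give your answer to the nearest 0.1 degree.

35.1°

Let the plane be z = a·E + b·N + c.
SP-102−SP-101: 24a + 129b = 100.9;  SP-103−SP-101: −16a + 175b = 169.4.
Solving gives a = −0.66972, b = 0.90677.
Unit vector along 015° is (sin 15°, cos 15°) = (0.2588, 0.9659).
Slope in that direction = a·(0.2588) + b·(0.9659) = 0.70254.
Apparent dip = arctan|0.70254| = 35.1° (true dip is 48.4°, so apparent ≤ true as expected).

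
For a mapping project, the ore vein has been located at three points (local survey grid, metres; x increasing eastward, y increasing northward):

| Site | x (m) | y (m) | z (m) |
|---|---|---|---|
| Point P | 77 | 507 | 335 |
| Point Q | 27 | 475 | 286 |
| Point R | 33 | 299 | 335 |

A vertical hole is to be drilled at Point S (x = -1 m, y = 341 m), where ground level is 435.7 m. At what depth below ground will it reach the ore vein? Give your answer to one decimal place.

149.3 m

Let the plane be z = a·x + b·y + c.
Point Q−Point P: −50a − 32b = −49;  Point R−Point P: −44a − 208b = 0.
Solving gives a = 1.13345, b = −0.23977.
Then c = 335 − a·77 − b·507 = 369.29.
At (-1, 341): z_contact = −1.13 − 81.76 + 369.29 = 286.39 m.
Depth below ground = 435.7 − 286.39 = 149.3 m.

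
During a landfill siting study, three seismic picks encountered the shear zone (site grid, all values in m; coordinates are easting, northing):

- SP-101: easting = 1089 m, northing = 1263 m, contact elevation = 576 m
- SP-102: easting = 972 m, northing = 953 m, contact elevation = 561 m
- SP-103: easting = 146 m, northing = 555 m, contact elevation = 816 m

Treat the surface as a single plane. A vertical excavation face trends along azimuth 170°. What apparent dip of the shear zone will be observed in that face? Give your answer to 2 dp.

15.05°

Let the plane be z = a·easting + b·northing + c.
SP-102−SP-101: −117a − 310b = −15;  SP-103−SP-101: −943a − 708b = 240.
Solving gives a = −0.40584, b = 0.20156.
Unit vector along 170° is (sin 170°, cos 170°) = (0.1736, -0.9848).
Slope in that direction = a·(0.1736) + b·(-0.9848) = −0.26897.
Apparent dip = arctan|0.26897| = 15.05° (true dip is 24.4°, so apparent ≤ true as expected).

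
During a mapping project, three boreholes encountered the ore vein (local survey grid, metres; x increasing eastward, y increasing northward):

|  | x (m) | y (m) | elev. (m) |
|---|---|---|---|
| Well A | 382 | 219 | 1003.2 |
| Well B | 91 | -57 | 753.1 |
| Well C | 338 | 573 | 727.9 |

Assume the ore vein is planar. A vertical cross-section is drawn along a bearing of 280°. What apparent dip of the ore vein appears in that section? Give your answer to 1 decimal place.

56.5°

Two edge vectors: Well A→Well B = (-291, -276, -250.1), Well A→Well C = (-44, 354, -275.3).
Normal n = (Well A→Well B) × (Well A→Well C) = (164518.2, -69107.9, -115158).
So ∂z/∂x = −n_x/n_z = 1.42863 and ∂z/∂y = −n_y/n_z = −0.60011.
Unit vector along 280° is (sin 280°, cos 280°) = (-0.9848, 0.1736).
Slope in that direction = a·(-0.9848) + b·(0.1736) = −1.51113.
Apparent dip = arctan|1.51113| = 56.5° (true dip is 57.2°, so apparent ≤ true as expected).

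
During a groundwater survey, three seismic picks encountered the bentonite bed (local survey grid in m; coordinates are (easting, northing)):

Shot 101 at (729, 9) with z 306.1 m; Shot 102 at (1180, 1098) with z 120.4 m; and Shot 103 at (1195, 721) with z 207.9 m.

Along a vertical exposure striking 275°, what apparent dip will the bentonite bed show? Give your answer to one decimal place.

Two edge vectors: Shot 101→Shot 102 = (451, 1089, -185.7), Shot 101→Shot 103 = (466, 712, -98.2).
Normal n = (Shot 101→Shot 102) × (Shot 101→Shot 103) = (25278.6, -42248, -186362).
So ∂z/∂E = −n_x/n_z = 0.13564 and ∂z/∂N = −n_y/n_z = −0.22670.
Unit vector along 275° is (sin 275°, cos 275°) = (-0.9962, 0.0872).
Slope in that direction = a·(-0.9962) + b·(0.0872) = −0.15488.
Apparent dip = arctan|0.15488| = 8.8° (true dip is 14.8°, so apparent ≤ true as expected).

8.8°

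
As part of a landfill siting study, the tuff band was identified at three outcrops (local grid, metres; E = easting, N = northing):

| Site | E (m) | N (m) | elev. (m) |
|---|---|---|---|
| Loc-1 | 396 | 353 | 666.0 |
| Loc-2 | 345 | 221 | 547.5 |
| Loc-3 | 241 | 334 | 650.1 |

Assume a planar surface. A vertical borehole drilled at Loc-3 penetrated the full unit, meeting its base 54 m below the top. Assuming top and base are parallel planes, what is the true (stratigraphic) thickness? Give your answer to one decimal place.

40.1 m

Let the plane be z = a·E + b·N + c.
Loc-2−Loc-1: −51a − 132b = −118.5;  Loc-3−Loc-1: −155a − 19b = −15.9.
Solving gives a = −0.00783, b = 0.90075.
|∇z| = √(a²+b²) = 0.90079, so dip δ = arctan(0.90079) = 42.01°.
True thickness = vertical thickness × cos δ = 54 × cos 42.01° = 40.1 m.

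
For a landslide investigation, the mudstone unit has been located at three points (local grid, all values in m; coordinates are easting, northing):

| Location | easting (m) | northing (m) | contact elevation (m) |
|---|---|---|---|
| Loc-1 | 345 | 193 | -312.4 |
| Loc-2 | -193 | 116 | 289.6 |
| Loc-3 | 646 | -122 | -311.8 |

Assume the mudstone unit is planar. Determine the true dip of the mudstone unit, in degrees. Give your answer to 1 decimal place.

Two edge vectors: Loc-1→Loc-2 = (-538, -77, 602), Loc-1→Loc-3 = (301, -315, 0.6).
Normal n = (Loc-1→Loc-2) × (Loc-1→Loc-3) = (189583.8, 181524.8, 192647).
So ∂z/∂easting = −n_x/n_z = −0.98410 and ∂z/∂northing = −n_y/n_z = −0.94227.
Gradient magnitude |∇z| = √(a² + b²) = √(0.96845 + 0.88787) = 1.36247.
True dip = arctan(1.36247) = 53.7°, dipping toward NE (azimuth ≈ 046°).

53.7°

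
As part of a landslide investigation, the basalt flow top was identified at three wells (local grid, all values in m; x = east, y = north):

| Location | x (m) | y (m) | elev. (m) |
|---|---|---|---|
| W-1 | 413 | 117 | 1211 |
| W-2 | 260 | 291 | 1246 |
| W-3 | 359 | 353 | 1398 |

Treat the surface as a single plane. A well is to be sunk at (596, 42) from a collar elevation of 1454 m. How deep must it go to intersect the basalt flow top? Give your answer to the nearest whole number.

152 m

Two edge vectors: W-1→W-2 = (-153, 174, 35), W-1→W-3 = (-54, 236, 187).
Normal n = (W-1→W-2) × (W-1→W-3) = (24278, 26721, -26712).
So ∂z/∂x = −n_x/n_z = 0.90888 and ∂z/∂y = −n_y/n_z = 1.00034.
Intercept c from W-1: 1211 − 375.37 − 117.04 = 718.59.
At (596, 42): z_contact = 541.7 + 42.0 + 718.59 = 1302.3 m.
Depth below ground = 1454 − 1302.3 = 152 m.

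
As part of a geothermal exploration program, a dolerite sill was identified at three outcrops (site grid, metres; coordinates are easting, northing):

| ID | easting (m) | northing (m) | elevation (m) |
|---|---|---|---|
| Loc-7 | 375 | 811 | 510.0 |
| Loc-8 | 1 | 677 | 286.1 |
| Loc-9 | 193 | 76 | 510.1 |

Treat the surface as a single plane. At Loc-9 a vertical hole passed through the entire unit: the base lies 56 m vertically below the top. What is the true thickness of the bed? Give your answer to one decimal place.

Two edge vectors: Loc-7→Loc-8 = (-374, -134, -223.9), Loc-7→Loc-9 = (-182, -735, 0.1).
Normal n = (Loc-7→Loc-8) × (Loc-7→Loc-9) = (-164579.9, 40787.2, 250502).
So ∂z/∂easting = −n_x/n_z = 0.65700 and ∂z/∂northing = −n_y/n_z = −0.16282.
|∇z| = √(a²+b²) = 0.67688, so dip δ = arctan(0.67688) = 34.09°.
True thickness = vertical thickness × cos δ = 56 × cos 34.09° = 46.4 m.

46.4 m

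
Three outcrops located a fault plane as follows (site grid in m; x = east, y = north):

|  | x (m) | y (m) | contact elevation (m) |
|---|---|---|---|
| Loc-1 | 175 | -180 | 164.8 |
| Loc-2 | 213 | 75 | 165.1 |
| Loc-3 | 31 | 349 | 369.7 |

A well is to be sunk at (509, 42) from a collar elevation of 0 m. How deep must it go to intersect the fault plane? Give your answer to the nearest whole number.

Two edge vectors: Loc-1→Loc-2 = (38, 255, 0.3), Loc-1→Loc-3 = (-144, 529, 204.9).
Normal n = (Loc-1→Loc-2) × (Loc-1→Loc-3) = (52090.8, -7829.4, 56822).
So ∂z/∂x = −n_x/n_z = −0.91674 and ∂z/∂y = −n_y/n_z = 0.13779.
Intercept c from Loc-1: 164.8 + 160.43 + 24.80 = 350.03.
At (509, 42): z_contact = −466.6 + 5.8 + 350.03 = -110.8 m.
Depth below ground = 0 − (-110.8) = 111 m.

111 m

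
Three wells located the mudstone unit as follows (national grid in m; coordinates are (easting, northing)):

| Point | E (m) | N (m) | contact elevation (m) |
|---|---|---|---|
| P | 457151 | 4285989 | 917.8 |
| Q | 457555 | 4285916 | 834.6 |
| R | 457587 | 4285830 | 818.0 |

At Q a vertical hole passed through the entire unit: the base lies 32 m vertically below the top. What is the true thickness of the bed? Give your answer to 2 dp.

31.24 m

Let the plane be z = a·E + b·N + c.
Q−P: 404a − 73b = −83.2;  R−P: 436a − 159b = −99.8.
Solving gives a = −0.18339, b = 0.12478.
|∇z| = √(a²+b²) = 0.22182, so dip δ = arctan(0.22182) = 12.51°.
True thickness = vertical thickness × cos δ = 32 × cos 12.51° = 31.24 m.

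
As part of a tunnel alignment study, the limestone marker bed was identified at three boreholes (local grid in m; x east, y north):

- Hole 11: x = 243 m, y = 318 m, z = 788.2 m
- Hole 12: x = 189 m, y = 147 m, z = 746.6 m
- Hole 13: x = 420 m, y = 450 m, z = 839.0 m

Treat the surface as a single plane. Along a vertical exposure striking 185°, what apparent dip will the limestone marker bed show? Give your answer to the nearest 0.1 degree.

11.9°

Two edge vectors: Hole 11→Hole 12 = (-54, -171, -41.6), Hole 11→Hole 13 = (177, 132, 50.8).
Normal n = (Hole 11→Hole 12) × (Hole 11→Hole 13) = (-3195.6, -4620, 23139).
So ∂z/∂x = −n_x/n_z = 0.13810 and ∂z/∂y = −n_y/n_z = 0.19966.
Unit vector along 185° is (sin 185°, cos 185°) = (-0.0872, -0.9962).
Slope in that direction = a·(-0.0872) + b·(-0.9962) = −0.21094.
Apparent dip = arctan|0.21094| = 11.9° (true dip is 13.6°, so apparent ≤ true as expected).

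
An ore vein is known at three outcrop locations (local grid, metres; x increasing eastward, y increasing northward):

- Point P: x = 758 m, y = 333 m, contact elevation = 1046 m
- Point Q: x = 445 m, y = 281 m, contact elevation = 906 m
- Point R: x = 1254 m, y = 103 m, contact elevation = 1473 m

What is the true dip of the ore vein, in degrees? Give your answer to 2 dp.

40.72°

Let the plane be z = a·x + b·y + c.
Point Q−Point P: −313a − 52b = −140;  Point R−Point P: 496a − 230b = 427.
Solving gives a = 0.55638, b = −0.65668.
Gradient magnitude |∇z| = √(a² + b²) = √(0.30956 + 0.43122) = 0.86069.
True dip = arctan(0.86069) = 40.72°, dipping toward NW (azimuth ≈ 320°).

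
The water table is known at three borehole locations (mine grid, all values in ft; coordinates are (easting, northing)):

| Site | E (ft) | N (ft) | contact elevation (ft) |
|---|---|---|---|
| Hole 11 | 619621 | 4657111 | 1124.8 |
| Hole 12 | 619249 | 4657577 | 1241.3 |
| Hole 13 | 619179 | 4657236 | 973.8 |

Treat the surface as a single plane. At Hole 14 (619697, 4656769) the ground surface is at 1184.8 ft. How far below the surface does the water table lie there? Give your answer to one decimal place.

250.4 ft

Let the plane be z = a·E + b·N + c.
Hole 12−Hole 11: −372a + 466b = 116.5;  Hole 13−Hole 11: −442a + 125b = −151.
Solving gives a = 0.532560575, b = 0.675134193.
Then c = 1124.8 − a·619621 − b·4657111 = −3473035.79.
At (619697, 4656769): z_contact = 330026.19 + 3143943.98 − 3473035.79 = 934.38 ft.
Depth below ground = 1184.8 − 934.38 = 250.4 ft.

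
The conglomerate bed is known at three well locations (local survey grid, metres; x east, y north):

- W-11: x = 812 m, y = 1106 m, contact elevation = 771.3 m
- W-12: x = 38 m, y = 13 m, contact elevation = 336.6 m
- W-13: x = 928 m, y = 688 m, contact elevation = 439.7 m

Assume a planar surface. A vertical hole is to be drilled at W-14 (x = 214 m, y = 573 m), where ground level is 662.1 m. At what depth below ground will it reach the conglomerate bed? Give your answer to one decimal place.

Two edge vectors: W-11→W-12 = (-774, -1093, -434.7), W-11→W-13 = (116, -418, -331.6).
Normal n = (W-11→W-12) × (W-11→W-13) = (180734.2, -307083.6, 450320).
So ∂z/∂x = −n_x/n_z = −0.401346 and ∂z/∂y = −n_y/n_z = 0.681923.
Intercept c from W-11: 771.3 + 325.89 − 754.21 = 342.99.
At (214, 573): z_contact = −85.89 + 390.74 + 342.99 = 647.84 m.
Depth below ground = 662.1 − 647.84 = 14.3 m.

14.3 m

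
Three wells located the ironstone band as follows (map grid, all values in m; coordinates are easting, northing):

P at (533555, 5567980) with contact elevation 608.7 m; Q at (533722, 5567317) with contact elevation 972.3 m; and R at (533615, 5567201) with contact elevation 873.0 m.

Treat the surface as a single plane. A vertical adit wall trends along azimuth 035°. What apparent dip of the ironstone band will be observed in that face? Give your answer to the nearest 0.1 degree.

25.8°

Let the plane be z = a·easting + b·northing + c.
Q−P: 167a − 663b = 363.6;  R−P: 60a − 779b = 264.3.
Solving gives a = 1.19599, b = −0.24716.
Unit vector along 035° is (sin 35°, cos 35°) = (0.5736, 0.8192).
Slope in that direction = a·(0.5736) + b·(0.8192) = 0.48353.
Apparent dip = arctan|0.48353| = 25.8° (true dip is 50.7°, so apparent ≤ true as expected).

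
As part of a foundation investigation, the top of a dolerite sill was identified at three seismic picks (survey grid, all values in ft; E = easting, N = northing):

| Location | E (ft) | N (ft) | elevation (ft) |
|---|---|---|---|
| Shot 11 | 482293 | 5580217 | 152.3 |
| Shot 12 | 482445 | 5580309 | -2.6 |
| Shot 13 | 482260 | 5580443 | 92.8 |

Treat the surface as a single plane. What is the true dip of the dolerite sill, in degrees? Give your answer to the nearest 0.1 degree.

41.2°

Two edge vectors: Shot 11→Shot 12 = (152, 92, -154.9), Shot 11→Shot 13 = (-33, 226, -59.5).
Normal n = (Shot 11→Shot 12) × (Shot 11→Shot 13) = (29533.4, 14155.7, 37388).
So ∂z/∂E = −n_x/n_z = −0.78992 and ∂z/∂N = −n_y/n_z = −0.37862.
Gradient magnitude |∇z| = √(a² + b²) = √(0.62397 + 0.14335) = 0.87597.
True dip = arctan(0.87597) = 41.2°, dipping toward ENE (azimuth ≈ 064°).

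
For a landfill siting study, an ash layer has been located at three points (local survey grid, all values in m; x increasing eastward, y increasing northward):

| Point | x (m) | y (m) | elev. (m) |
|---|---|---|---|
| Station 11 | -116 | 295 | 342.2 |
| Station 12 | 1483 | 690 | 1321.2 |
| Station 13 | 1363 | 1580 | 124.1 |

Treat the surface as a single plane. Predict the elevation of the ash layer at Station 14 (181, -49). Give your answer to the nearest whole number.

Let the plane be z = a·x + b·y + c.
Station 12−Station 11: 1599a + 395b = 979;  Station 13−Station 11: 1479a + 1285b = −218.1.
Solving gives a = 0.91408, b = −1.22181.
Then c = 342.2 − a·-116 − b·295 = 808.67.
At (181, -49): z = 165.4 + 59.9 + 808.67 = 1034.0 m.

1034 m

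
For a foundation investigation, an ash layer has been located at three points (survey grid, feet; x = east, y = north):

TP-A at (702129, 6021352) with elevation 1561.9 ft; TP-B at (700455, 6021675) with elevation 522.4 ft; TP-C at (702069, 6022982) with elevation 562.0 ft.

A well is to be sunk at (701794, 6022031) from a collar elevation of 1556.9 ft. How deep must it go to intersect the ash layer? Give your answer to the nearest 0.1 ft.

568.4 ft

Let the plane be z = a·x + b·y + c.
TP-B−TP-A: −1674a + 323b = −1039.5;  TP-C−TP-A: −60a + 1630b = −999.9.
Solving gives a = 0.506200004, b = −0.594802454.
Then c = 1561.9 − a·702129 − b·6021352 = 3227659.14.
At (701794, 6022031): z_contact = 355248.13 − 3581918.82 + 3227659.14 = 988.45 ft.
Depth below ground = 1556.9 − 988.45 = 568.4 ft.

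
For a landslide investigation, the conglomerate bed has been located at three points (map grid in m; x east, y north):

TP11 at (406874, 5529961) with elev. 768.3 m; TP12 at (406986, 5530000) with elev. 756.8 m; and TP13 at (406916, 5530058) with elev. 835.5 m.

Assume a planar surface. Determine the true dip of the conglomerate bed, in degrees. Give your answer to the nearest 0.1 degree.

43.8°

Let the plane be z = a·x + b·y + c.
TP12−TP11: 112a + 39b = −11.5;  TP13−TP11: 42a + 97b = 67.2.
Solving gives a = −0.40498, b = 0.86813.
Gradient magnitude |∇z| = √(a² + b²) = √(0.16400 + 0.75366) = 0.95795.
True dip = arctan(0.95795) = 43.8°, dipping toward SSE (azimuth ≈ 155°).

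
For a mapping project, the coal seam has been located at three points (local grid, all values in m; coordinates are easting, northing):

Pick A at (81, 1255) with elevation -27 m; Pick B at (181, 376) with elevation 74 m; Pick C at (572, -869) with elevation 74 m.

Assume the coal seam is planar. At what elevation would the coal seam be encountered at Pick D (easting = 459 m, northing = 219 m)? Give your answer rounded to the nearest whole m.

-57 m

Two edge vectors: Pick A→Pick B = (100, -879, 101), Pick A→Pick C = (491, -2124, 101).
Normal n = (Pick A→Pick B) × (Pick A→Pick C) = (125745, 39491, 219189).
So ∂z/∂easting = −n_x/n_z = −0.57368 and ∂z/∂northing = −n_y/n_z = −0.18017.
Intercept c from Pick A: -27 + 46.47 + 226.11 = 245.58.
At (459, 219): z = −263.3 − 39.5 + 245.58 = -57.2 m.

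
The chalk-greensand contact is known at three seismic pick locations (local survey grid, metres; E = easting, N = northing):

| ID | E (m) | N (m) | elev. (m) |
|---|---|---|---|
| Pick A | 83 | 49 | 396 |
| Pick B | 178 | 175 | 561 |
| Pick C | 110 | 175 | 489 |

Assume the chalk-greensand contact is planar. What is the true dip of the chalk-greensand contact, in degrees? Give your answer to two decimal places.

49.62°

Let the plane be z = a·E + b·N + c.
Pick B−Pick A: 95a + 126b = 165;  Pick C−Pick A: 27a + 126b = 93.
Solving gives a = 1.05882, b = 0.51120.
Gradient magnitude |∇z| = √(a² + b²) = √(1.12111 + 0.26133) = 1.17577.
True dip = arctan(1.17577) = 49.62°, dipping toward WSW (azimuth ≈ 244°).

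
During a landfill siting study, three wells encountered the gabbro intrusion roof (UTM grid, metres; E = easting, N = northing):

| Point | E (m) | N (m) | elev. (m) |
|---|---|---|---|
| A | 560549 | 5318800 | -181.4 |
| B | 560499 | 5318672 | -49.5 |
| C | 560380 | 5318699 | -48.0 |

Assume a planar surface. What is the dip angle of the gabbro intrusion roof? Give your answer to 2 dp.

Let the plane be z = a·E + b·N + c.
B−A: −50a − 128b = 131.9;  C−A: −169a − 101b = 133.4.
Solving gives a = −0.22635, b = −0.94205.
Gradient magnitude |∇z| = √(a² + b²) = √(0.05123 + 0.88746) = 0.96886.
True dip = arctan(0.96886) = 44.09°, dipping toward NNE (azimuth ≈ 014°).

44.09°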